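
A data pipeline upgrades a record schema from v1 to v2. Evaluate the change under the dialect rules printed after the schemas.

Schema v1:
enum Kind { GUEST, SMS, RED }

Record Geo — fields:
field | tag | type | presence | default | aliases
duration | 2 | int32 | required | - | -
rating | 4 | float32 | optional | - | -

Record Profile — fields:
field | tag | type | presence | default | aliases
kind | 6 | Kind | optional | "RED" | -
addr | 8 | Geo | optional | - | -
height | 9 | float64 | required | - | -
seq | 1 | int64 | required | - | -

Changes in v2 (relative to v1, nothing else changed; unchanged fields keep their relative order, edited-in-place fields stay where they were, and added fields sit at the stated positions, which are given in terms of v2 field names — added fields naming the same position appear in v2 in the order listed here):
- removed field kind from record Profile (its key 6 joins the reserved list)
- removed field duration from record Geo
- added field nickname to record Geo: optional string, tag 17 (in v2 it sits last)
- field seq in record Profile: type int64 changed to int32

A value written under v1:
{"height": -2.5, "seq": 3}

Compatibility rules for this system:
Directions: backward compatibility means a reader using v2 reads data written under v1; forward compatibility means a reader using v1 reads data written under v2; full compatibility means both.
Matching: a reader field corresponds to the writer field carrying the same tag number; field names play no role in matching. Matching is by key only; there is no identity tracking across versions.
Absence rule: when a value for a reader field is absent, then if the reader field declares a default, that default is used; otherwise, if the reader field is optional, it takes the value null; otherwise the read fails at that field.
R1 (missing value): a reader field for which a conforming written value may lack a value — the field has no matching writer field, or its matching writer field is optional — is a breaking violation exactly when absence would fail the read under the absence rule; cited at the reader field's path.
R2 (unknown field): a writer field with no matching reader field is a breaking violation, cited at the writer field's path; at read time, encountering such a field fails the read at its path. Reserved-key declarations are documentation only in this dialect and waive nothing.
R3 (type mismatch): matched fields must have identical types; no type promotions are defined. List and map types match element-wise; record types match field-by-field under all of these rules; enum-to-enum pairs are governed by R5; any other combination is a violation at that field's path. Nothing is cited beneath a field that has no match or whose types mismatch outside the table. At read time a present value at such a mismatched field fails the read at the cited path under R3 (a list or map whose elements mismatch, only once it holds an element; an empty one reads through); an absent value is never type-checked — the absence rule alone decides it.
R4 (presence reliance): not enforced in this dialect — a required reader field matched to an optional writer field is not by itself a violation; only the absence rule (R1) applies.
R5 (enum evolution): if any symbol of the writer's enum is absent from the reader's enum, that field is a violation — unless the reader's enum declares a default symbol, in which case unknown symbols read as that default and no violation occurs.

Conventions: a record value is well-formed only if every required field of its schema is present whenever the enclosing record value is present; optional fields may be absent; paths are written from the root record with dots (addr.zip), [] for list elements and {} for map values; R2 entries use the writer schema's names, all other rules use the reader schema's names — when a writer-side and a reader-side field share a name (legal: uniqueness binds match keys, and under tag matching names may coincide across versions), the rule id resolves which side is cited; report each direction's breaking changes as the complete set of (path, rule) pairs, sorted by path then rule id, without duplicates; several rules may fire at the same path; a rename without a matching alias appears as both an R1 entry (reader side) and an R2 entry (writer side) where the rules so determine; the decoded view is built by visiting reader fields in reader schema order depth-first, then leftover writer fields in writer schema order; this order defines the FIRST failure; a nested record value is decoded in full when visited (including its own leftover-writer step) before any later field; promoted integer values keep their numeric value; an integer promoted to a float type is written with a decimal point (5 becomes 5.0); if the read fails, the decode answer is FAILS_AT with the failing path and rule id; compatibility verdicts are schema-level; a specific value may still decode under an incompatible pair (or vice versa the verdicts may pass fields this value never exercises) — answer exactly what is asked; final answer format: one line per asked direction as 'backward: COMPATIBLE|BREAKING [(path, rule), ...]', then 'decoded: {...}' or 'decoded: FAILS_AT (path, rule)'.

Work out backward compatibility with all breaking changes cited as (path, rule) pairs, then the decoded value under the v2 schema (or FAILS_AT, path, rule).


backward: BREAKING [(addr.duration, R2), (kind, R2), (seq, R3)]; decoded: FAILS_AT (seq, R3)

each type pair in Profile: writer, then reader
backward on Profile — v2 reading data written by v1:
  addr <- addr (Geo -> Geo, writer optional)
  height <- height (float64 -> float64, writer required)
  seq <- seq (int64 -> int32, writer required)
  kind (writer side), unknown to reader
  addr.rating <- addr.rating (float32 -> float32, writer optional)
  addr.nickname: no writer-side match
  addr.duration (writer side), unknown to reader
  R2 fires at addr.duration
  R2 fires at kind
  R3 fires at seq
  => 3 violation(s): backward is BREAKING for Profile
decoding the Profile value with the v2 reader:
  addr := null (absent, optional -> null)
  height := -2.5
  read fails at seq under R3
  => FAILS_AT (seq, R3)
diffs on Profile not affecting the asked answer:
  added field nickname to record Geo: optional string, tag 17 (in v2 it sits last) -> fires only in the forward direction of Profile, which is not asked here


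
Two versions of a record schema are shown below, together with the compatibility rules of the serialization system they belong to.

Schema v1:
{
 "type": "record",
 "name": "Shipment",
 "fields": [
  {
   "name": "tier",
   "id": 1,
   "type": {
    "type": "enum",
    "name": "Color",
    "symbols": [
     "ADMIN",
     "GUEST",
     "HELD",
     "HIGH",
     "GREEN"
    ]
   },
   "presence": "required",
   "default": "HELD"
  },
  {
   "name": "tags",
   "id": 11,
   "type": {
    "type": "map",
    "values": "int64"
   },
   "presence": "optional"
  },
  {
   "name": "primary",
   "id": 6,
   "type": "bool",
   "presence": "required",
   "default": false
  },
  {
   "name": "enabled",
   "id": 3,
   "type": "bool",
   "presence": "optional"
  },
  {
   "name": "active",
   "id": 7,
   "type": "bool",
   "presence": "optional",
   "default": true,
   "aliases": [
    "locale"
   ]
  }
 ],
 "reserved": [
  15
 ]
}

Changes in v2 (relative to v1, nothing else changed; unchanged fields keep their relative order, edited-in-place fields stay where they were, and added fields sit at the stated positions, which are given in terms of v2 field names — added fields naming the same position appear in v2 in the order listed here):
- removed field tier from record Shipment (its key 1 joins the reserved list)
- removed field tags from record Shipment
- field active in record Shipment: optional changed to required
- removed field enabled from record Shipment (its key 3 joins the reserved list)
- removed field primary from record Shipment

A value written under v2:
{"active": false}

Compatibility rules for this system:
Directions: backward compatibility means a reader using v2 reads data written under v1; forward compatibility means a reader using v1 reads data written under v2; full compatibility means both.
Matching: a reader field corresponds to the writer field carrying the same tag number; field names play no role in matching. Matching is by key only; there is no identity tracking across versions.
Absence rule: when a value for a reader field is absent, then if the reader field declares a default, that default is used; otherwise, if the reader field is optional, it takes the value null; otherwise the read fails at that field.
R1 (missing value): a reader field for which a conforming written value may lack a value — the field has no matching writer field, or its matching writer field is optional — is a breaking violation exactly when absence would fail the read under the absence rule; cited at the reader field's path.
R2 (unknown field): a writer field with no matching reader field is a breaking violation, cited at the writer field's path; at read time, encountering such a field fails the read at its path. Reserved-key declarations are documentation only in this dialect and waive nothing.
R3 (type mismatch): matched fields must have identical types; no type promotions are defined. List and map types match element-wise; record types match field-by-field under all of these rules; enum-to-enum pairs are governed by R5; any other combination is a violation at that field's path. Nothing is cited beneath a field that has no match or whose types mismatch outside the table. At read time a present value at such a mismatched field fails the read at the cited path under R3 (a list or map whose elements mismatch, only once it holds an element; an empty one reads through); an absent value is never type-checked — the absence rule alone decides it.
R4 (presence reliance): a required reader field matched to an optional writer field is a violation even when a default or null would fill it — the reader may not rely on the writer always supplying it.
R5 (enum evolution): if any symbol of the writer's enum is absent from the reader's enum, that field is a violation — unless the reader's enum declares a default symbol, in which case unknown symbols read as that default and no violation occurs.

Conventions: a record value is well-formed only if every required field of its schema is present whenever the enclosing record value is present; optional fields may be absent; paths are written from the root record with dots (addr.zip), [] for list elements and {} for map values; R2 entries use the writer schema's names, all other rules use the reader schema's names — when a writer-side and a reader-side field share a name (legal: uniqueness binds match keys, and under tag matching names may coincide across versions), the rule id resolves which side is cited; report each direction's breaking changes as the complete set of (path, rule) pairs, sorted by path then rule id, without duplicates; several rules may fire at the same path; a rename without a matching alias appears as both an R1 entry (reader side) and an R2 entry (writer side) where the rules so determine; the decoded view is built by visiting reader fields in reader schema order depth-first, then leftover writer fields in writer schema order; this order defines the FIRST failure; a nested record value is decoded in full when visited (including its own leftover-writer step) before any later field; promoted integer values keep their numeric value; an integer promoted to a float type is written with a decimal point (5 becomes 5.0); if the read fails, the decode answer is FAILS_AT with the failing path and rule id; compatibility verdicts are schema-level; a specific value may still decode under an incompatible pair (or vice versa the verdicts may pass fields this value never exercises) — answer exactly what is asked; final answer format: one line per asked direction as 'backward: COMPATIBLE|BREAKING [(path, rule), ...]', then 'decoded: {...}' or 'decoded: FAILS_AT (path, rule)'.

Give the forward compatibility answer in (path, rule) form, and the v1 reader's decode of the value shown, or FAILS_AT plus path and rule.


arrows below run writer -> reader for Shipment
forward on Shipment — v1 reading data written by v2:
  tier: no writer match
  tags: no writer match
  primary: no writer match
  enabled: no writer match
  active: bool -> bool, writer required; from active
  => no violations; forward on Shipment: COMPATIBLE
migrating the Shipment value to v1:
  tier := "HELD" (no value, default fills)
  tags := null (not supplied -> null)
  primary := false (no value, default fills)
  enabled := null (not supplied -> null)
  active := false
  => decoded: {"tier": "HELD", "tags": null, "primary": false, "enabled": null, "active": false}
the other Shipment changes do not affect what is asked:
  removed field tier from record Shipment (its key 1 joins the reserved list) -> its effect on Shipment is confined to the backward direction, not asked
  removed field tags from record Shipment -> its effect on Shipment is confined to the backward direction, not asked
  field active in record Shipment: optional changed to required -> its effect on Shipment is confined to the backward direction, not asked
  removed field enabled from record Shipment (its key 3 joins the reserved list) -> its effect on Shipment is confined to the backward direction, not asked
  removed field primary from record Shipment -> its effect on Shipment is confined to the backward direction, not asked

forward: COMPATIBLE []; decoded: {"tier": "HELD", "tags": null, "primary": false, "enabled": null, "active": false}


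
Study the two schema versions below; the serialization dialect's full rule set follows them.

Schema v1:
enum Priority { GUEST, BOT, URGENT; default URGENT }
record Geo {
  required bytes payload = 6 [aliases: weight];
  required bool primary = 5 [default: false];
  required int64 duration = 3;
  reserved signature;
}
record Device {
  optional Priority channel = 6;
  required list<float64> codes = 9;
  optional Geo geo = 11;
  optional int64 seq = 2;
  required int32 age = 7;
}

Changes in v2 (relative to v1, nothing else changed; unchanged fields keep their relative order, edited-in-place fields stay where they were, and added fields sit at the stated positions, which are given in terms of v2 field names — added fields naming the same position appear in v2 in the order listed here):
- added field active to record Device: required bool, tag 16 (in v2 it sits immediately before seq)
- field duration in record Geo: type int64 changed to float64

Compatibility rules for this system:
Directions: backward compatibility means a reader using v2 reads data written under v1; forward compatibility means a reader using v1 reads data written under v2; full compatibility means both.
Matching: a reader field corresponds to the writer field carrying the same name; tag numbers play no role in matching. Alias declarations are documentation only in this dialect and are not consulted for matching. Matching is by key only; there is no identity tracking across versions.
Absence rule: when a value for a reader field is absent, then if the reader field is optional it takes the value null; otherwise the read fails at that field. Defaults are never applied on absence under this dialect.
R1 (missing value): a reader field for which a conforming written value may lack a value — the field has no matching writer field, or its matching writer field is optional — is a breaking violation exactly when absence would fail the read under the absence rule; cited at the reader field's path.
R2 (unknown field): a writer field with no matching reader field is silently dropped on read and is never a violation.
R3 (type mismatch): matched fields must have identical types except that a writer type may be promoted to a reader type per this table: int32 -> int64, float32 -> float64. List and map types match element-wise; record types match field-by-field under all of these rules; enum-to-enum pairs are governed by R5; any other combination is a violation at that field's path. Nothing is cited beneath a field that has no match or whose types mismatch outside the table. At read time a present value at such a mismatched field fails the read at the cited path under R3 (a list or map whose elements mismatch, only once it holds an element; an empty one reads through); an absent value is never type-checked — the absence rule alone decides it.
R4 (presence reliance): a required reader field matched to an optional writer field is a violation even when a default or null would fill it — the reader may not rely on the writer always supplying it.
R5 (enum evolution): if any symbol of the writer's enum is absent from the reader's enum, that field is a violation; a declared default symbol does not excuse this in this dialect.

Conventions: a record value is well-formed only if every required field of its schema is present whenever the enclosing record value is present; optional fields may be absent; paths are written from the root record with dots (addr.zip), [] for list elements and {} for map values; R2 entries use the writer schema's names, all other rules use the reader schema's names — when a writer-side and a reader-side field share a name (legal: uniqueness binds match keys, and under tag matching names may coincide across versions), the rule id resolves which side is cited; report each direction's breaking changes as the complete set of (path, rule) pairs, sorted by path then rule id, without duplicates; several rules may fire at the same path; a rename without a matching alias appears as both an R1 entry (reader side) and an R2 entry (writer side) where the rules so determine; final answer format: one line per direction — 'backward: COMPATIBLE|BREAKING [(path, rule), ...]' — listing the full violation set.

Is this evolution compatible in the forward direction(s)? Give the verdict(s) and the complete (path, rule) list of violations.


arrows below run writer -> reader for Device
forward for Device (reader v1, writer v2):
  writer optional, Priority -> Priority: reader channel maps from writer channel
  writer required, list<float64> -> list<float64>: reader codes maps from writer codes
  writer optional, Geo -> Geo: reader geo maps from writer geo
  writer optional, int64 -> int64: reader seq maps from writer seq
  writer required, int32 -> int32: reader age maps from writer age
  writer field active has no reader counterpart
  writer required, bytes -> bytes: reader geo.payload maps from writer geo.payload
  writer required, bool -> bool: reader geo.primary maps from writer geo.primary
  writer required, float64 -> int64: reader geo.duration maps from writer geo.duration
  breaking: (geo.duration, R3)
  => forward verdict for Device: BREAKING, 1 violation(s)
diffs on Device not affecting the asked answer:
  added field active to record Device: required bool, tag 16 (in v2 it sits immediately before seq) -> its effect on Device is confined to the backward direction, not asked

forward: BREAKING [(geo.duration, R3)]


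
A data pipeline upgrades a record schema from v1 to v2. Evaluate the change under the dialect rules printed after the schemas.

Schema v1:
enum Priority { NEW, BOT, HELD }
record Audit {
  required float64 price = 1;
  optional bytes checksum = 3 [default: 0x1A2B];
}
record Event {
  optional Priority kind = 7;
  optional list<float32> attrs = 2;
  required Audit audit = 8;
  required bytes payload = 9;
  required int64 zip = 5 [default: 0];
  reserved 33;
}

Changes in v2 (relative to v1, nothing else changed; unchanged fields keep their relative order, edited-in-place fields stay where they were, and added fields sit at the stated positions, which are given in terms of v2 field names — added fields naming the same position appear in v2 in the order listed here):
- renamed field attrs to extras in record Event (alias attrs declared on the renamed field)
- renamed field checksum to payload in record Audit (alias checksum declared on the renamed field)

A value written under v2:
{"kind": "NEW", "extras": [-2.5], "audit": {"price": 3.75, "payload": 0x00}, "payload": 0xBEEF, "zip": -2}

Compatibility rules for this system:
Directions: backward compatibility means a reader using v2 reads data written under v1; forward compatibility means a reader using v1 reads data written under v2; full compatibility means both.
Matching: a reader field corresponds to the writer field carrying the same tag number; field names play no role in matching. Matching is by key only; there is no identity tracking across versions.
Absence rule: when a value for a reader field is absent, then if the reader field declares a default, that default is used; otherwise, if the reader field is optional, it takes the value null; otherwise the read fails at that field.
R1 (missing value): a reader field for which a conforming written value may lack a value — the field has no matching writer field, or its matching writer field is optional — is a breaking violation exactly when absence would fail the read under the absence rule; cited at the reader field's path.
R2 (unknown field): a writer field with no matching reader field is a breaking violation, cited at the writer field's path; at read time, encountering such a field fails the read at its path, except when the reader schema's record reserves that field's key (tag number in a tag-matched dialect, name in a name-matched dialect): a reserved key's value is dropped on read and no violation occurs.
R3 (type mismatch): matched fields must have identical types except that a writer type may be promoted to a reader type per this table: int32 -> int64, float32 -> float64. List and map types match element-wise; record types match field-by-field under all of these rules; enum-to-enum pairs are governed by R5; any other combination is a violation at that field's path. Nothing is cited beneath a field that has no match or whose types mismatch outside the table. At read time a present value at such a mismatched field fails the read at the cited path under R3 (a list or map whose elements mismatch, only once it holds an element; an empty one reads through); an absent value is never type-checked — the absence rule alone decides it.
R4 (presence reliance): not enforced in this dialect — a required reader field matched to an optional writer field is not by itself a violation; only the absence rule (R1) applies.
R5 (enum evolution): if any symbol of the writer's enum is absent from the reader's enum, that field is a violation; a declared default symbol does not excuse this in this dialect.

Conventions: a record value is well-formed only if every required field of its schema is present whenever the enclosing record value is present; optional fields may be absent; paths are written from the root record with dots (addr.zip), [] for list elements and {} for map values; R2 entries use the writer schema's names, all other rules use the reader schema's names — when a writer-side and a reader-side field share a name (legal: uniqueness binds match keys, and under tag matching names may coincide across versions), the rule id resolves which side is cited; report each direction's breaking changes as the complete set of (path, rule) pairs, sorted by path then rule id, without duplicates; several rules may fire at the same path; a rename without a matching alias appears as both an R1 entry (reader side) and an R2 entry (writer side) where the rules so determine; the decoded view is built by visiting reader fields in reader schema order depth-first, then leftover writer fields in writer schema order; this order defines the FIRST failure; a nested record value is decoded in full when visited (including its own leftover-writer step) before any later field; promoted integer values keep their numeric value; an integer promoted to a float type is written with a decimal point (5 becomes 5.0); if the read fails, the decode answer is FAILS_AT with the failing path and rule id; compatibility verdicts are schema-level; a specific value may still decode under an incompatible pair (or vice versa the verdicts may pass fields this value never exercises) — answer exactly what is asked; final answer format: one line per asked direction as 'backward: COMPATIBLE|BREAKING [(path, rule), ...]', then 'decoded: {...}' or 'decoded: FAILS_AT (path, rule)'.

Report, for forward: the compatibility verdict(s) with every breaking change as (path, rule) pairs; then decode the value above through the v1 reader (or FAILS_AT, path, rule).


in Event below, arrows point writer -> reader
checking forward for Event: reader v1 against writer v2:
  kind: Priority -> Priority, writer optional; from kind
  attrs: list<float32> -> list<float32>, writer optional; from extras
  audit: Audit -> Audit, writer required; from audit
  payload: bytes -> bytes, writer required; from payload
  zip: int64 -> int64, writer required; from zip
  audit.price: float64 -> float64, writer required; from audit.price
  audit.checksum: bytes -> bytes, writer optional; from audit.payload
  => no violations; forward on Event: COMPATIBLE
decode walk for Event under reader schema v1:
  kind := "NEW"
  attrs := [-2.5] (from writer extras)
  audit.price := 3.75
  audit.checksum := 0x00 (from writer payload)
  payload := 0xBEEF
  zip := -2
  => decoded: {"kind": "NEW", "attrs": [-2.5], "audit": {"price": 3.75, "checksum": 0x00}, "payload": 0xBEEF, "zip": -2}
remaining Event differences; none change what is asked:
  renamed field attrs to extras in record Event (alias attrs declared on the renamed field) -> triggers nothing under Event's printed rules — same verdict
  renamed field checksum to payload in record Audit (alias checksum declared on the renamed field) -> triggers nothing under Event's printed rules — same verdict

forward: COMPATIBLE []; decoded: {"kind": "NEW", "attrs": [-2.5], "audit": {"price": 3.75, "checksum": 0x00}, "payload": 0xBEEF, "zip": -2}


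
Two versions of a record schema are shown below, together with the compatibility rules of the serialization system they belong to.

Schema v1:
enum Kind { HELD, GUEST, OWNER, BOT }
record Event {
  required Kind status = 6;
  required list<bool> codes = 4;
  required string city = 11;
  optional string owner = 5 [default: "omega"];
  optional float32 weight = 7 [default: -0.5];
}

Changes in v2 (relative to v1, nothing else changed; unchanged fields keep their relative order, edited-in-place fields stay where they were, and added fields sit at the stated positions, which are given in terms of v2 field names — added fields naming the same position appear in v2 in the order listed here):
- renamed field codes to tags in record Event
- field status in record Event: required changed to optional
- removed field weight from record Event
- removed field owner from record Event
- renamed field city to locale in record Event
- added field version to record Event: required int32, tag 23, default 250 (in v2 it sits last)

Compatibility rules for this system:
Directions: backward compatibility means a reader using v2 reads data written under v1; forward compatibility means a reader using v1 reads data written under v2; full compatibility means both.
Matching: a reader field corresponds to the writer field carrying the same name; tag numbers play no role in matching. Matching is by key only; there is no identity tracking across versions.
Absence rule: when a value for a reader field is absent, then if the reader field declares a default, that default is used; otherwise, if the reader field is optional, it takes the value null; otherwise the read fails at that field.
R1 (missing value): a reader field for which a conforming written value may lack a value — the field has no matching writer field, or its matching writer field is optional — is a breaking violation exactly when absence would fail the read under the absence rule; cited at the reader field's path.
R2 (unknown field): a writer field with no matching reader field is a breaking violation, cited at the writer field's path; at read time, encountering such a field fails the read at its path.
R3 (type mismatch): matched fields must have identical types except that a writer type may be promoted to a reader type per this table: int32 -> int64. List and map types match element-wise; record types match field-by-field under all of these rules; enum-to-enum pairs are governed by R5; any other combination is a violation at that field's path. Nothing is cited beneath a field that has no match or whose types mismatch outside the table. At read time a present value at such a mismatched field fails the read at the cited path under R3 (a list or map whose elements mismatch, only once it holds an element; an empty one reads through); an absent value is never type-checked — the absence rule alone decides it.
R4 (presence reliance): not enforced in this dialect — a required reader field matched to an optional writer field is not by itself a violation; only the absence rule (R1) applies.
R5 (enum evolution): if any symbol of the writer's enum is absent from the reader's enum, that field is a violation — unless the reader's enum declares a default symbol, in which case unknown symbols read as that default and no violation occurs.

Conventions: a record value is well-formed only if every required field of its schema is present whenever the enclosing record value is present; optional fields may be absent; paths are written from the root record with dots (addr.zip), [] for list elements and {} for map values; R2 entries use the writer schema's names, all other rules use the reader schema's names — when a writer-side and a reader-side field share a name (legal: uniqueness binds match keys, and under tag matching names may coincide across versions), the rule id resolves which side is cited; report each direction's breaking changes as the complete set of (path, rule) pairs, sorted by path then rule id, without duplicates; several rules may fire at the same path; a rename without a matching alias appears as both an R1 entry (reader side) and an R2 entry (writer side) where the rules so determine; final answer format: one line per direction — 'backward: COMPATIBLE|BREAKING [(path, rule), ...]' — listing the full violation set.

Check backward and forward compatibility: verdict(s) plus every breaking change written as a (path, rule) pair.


backward: BREAKING [(city, R2), (codes, R2), (locale, R1), (owner, R2), (tags, R1), (weight, R2)]; forward: BREAKING [(city, R1), (codes, R1), (locale, R2), (status, R1), (tags, R2), (version, R2)]

the writer's type comes first in each Event pair
backward analysis of Event with v2 as reader and v1 as writer:
  Kind -> Kind, writer required: status aligns to status
  no writer field matches reader tags
  no writer field matches reader locale
  no writer field matches reader version
  writer field codes has no reader counterpart
  writer field city has no reader counterpart
  writer field owner has no reader counterpart
  writer field weight has no reader counterpart
  breaking: (city, R2)
  breaking: (codes, R2)
  breaking: (locale, R1)
  breaking: (owner, R2)
  breaking: (tags, R1)
  breaking: (weight, R2)
  => 6 violation(s): backward is BREAKING for Event
forward analysis of Event with v1 as reader and v2 as writer:
  Kind -> Kind, writer optional: status aligns to status
  no writer field matches reader codes
  no writer field matches reader city
  no writer field matches reader owner
  no writer field matches reader weight
  writer field tags has no reader counterpart
  writer field locale has no reader counterpart
  writer field version has no reader counterpart
  breaking: (city, R1)
  breaking: (codes, R1)
  breaking: (locale, R2)
  breaking: (status, R1)
  breaking: (tags, R2)
  breaking: (version, R2)
  => 6 violation(s): forward is BREAKING for Event


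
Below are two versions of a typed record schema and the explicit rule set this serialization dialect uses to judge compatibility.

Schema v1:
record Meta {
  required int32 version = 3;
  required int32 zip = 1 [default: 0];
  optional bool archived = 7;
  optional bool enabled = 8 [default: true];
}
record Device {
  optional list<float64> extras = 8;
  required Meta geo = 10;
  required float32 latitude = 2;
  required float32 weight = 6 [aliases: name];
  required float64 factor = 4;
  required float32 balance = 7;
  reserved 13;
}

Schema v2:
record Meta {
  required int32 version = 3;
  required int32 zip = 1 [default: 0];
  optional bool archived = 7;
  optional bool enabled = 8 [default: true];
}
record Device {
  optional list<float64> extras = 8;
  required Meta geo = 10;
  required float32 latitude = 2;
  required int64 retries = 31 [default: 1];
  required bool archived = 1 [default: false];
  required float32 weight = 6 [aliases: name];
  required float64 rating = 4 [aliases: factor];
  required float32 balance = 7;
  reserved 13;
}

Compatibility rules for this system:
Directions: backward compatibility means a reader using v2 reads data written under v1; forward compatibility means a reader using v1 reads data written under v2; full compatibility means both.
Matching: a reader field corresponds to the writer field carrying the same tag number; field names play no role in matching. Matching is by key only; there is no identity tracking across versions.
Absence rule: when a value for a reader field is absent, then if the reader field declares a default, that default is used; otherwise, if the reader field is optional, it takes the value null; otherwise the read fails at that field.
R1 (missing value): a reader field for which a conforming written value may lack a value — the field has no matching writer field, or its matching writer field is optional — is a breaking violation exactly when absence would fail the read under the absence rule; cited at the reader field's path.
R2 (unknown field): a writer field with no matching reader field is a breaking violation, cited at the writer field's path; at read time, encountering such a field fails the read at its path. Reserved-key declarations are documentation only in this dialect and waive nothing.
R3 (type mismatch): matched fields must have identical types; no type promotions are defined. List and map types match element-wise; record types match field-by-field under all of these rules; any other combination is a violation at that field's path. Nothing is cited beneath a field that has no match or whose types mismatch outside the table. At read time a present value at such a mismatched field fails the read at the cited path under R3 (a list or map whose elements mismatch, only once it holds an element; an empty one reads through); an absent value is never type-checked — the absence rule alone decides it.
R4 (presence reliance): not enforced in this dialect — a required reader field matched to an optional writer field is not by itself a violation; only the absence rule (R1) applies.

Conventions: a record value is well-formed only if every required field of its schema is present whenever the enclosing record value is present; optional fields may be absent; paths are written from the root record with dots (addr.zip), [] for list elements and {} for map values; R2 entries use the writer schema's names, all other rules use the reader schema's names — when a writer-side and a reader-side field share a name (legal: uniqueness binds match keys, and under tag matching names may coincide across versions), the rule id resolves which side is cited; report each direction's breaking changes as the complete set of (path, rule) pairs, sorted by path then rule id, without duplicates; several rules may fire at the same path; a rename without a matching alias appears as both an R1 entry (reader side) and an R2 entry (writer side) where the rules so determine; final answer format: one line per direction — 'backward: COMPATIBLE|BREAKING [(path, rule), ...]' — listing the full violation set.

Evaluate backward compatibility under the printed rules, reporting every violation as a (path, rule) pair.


backward: COMPATIBLE []

the writer's type comes first in each Device pair
backward on Device — v2 reading data written by v1:
  list<float64> -> list<float64>, writer optional: extras aligns to extras
  Meta -> Meta, writer required: geo aligns to geo
  float32 -> float32, writer required: latitude aligns to latitude
  retries has no writer counterpart
  archived has no writer counterpart
  float32 -> float32, writer required: weight aligns to weight
  float64 -> float64, writer required: rating aligns to factor
  float32 -> float32, writer required: balance aligns to balance
  int32 -> int32, writer required: geo.version aligns to geo.version
  int32 -> int32, writer required: geo.zip aligns to geo.zip
  bool -> bool, writer optional: geo.archived aligns to geo.archived
  bool -> bool, writer optional: geo.enabled aligns to geo.enabled
  => backward verdict for Device: COMPATIBLE, no violations
diffs on Device not affecting the asked answer:
  added field retries to record Device: required int64, tag 31, default 1 (in v2 it sits immediately before weight) -> fires only in the forward direction of Device, which is not asked here
  added field archived to record Device: required bool, tag 1, default false (in v2 it sits immediately before weight) -> fires only in the forward direction of Device, which is not asked here
  renamed field factor to rating in record Device (alias factor declared on the renamed field) -> inert for the asked Device verdict: nothing fires


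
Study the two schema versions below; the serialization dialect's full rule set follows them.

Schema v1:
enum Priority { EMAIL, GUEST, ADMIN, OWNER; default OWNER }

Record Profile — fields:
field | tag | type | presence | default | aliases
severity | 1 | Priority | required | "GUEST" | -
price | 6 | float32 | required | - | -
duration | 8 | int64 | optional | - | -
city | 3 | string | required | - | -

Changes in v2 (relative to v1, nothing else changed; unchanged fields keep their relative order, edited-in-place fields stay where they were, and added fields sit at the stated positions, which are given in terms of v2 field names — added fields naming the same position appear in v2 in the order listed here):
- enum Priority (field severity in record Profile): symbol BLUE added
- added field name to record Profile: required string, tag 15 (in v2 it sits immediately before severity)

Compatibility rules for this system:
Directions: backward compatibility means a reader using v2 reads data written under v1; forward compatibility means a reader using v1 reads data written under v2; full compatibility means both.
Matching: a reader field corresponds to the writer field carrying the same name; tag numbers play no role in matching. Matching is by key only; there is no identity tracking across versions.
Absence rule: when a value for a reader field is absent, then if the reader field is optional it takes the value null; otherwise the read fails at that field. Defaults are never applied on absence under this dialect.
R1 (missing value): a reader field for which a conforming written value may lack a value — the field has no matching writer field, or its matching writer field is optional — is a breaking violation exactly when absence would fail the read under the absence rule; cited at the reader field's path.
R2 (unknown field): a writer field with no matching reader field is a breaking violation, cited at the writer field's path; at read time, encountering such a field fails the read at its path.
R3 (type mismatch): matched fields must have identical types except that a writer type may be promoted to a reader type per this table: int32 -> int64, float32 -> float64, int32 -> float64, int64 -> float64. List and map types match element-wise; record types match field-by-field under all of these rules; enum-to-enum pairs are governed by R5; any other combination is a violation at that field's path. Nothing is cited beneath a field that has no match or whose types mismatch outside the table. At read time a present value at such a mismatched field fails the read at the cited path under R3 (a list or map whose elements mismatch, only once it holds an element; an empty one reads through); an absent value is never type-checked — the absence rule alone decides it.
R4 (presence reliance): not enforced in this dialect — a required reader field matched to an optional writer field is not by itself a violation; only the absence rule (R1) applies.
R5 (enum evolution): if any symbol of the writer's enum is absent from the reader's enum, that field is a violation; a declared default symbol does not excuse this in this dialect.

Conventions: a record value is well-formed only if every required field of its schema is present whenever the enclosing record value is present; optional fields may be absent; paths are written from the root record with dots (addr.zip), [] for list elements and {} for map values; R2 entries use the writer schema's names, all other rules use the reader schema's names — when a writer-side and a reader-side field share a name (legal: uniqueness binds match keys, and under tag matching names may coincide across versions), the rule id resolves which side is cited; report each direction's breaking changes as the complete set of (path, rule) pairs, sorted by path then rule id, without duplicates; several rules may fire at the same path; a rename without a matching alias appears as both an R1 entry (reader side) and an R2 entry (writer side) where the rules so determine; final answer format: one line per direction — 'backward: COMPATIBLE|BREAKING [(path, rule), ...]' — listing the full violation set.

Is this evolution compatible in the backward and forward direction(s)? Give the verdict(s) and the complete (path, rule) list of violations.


backward: BREAKING [(name, R1)]; forward: BREAKING [(name, R2), (severity, R5)]

arrows below run writer -> reader for Profile
backward for Profile (reader v2, writer v1):
  name: no writer match
  severity <- severity (Priority -> Priority, writer required)
  price <- price (float32 -> float32, writer required)
  duration <- duration (int64 -> int64, writer optional)
  city <- city (string -> string, writer required)
  breaking: (name, R1)
  => 1 violation(s): backward is BREAKING for Profile
forward for Profile (reader v1, writer v2):
  severity <- severity (Priority -> Priority, writer required)
  price <- price (float32 -> float32, writer required)
  duration <- duration (int64 -> int64, writer optional)
  city <- city (string -> string, writer required)
  writer field name has no reader counterpart
  breaking: (name, R2)
  breaking: (severity, R5)
  => 2 violation(s): forward is BREAKING for Profile
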